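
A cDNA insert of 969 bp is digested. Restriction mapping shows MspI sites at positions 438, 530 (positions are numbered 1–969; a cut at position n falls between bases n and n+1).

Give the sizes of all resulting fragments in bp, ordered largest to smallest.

Linear molecule, 2 cuts → 3 fragments:
  438 − 0 = 438 bp
  530 − 438 = 92 bp
  969 − 530 = 439 bp
Sorted largest to smallest: 439, 438, 92 bp.

439, 438, 92 bp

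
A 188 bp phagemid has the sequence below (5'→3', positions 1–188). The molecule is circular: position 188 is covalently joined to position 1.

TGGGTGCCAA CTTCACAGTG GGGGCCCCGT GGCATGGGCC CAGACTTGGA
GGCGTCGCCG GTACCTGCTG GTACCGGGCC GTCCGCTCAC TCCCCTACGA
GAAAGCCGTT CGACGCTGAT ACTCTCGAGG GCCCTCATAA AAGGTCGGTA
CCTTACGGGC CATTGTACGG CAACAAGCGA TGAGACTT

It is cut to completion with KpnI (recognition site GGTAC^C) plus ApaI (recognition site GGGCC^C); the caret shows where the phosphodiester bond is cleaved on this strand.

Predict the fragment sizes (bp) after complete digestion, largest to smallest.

KpnI sites (GGTACC) start at positions 60, 70, 147.
KpnI cuts after base 5 of each site (before the last base), so after positions 64, 74, 151.
ApaI sites (GGGCCC) start at positions 22, 36, 129.
ApaI cuts after base 5 of each site (before the last base), so after positions 26, 40, 133.
Combined cut positions: 26, 40, 64, 74, 133, 151.
Circular molecule, 6 cuts → 6 fragments:
  27–40 → 14 bp
  41–64 → 24 bp
  65–74 → 10 bp
  75–133 → 59 bp
  134–151 → 18 bp
  152–188 then 1–26 → 37 + 26 = 63 bp
Sorted largest to smallest: 63, 59, 24, 18, 14, 10 bp.

63, 59, 24, 18, 14, 10 bp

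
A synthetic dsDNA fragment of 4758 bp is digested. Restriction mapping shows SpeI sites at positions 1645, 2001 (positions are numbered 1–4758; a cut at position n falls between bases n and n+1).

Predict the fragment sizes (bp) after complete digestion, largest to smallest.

Linear molecule, 2 cuts → 3 fragments:
  1645 − 0 = 1645 bp
  2001 − 1645 = 356 bp
  4758 − 2001 = 2757 bp
Sorted largest to smallest: 2757, 1645, 356 bp.

2757, 1645, 356 bp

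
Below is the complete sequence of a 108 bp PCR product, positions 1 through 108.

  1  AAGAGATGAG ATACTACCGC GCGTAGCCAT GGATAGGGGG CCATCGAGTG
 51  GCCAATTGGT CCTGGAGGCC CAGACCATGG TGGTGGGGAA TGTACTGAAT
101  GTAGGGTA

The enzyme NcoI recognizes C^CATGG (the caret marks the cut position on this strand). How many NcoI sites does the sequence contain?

CCATGG occurs starting at positions 27, 75.
NcoI cuts at 2 sites.

2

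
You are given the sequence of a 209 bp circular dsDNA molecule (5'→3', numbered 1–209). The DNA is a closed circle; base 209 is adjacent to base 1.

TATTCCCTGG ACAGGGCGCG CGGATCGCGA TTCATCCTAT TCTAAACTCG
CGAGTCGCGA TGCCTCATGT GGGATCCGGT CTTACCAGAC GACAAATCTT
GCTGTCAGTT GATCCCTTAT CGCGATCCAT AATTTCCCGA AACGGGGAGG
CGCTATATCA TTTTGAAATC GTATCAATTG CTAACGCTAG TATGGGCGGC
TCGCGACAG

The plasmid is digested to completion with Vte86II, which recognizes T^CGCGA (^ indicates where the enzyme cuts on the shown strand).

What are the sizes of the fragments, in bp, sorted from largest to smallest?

81, 65, 33, 23, 7 bp

Vte86II sites (TCGCGA) start at positions 25, 48, 55, 120, 201.
Vte86II cuts after the first base of each site, so after positions 25, 48, 55, 120, 201.
Circular molecule, 5 cuts → 5 fragments:
  26–48 → 23 bp
  49–55 → 7 bp
  56–120 → 65 bp
  121–201 → 81 bp
  202–209 then 1–25 → 8 + 25 = 33 bp
Sorted largest to smallest: 81, 65, 33, 23, 7 bp.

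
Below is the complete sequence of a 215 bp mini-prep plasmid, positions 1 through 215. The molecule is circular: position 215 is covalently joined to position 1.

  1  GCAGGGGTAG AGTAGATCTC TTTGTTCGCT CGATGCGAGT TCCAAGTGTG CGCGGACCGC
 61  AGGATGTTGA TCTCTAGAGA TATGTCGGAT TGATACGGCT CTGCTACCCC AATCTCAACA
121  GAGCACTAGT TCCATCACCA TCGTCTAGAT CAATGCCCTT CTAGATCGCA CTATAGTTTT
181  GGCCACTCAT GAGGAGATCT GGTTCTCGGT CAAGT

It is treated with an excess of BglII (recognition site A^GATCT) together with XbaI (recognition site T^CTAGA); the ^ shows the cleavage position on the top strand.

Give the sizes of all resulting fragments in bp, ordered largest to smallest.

71, 59, 35, 34, 16 bp

BglII sites (AGATCT) start at positions 14, 195.
BglII cuts after the first base of each site, so after positions 14, 195.
XbaI sites (TCTAGA) start at positions 73, 144, 160.
XbaI cuts after the first base of each site, so after positions 73, 144, 160.
Combined cut positions: 14, 73, 144, 160, 195.
Circular molecule, 5 cuts → 5 fragments:
  15–73 → 59 bp
  74–144 → 71 bp
  145–160 → 16 bp
  161–195 → 35 bp
  196–215 then 1–14 → 20 + 14 = 34 bp
Sorted largest to smallest: 71, 59, 35, 34, 16 bp.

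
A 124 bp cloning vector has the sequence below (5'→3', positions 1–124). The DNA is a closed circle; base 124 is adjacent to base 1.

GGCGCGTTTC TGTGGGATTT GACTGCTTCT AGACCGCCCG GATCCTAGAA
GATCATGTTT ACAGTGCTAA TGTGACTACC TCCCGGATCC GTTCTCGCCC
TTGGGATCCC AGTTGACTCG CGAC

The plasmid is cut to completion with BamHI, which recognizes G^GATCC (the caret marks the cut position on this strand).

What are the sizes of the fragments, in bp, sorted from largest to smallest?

BamHI sites (GGATCC) start at positions 40, 85, 104.
BamHI cuts after the first base of each site, so after positions 40, 85, 104.
Circular molecule, 3 cuts → 3 fragments:
  41–85 → 45 bp
  86–104 → 19 bp
  105–124 then 1–40 → 20 + 40 = 60 bp
Sorted largest to smallest: 60, 45, 19 bp.

60, 45, 19 bp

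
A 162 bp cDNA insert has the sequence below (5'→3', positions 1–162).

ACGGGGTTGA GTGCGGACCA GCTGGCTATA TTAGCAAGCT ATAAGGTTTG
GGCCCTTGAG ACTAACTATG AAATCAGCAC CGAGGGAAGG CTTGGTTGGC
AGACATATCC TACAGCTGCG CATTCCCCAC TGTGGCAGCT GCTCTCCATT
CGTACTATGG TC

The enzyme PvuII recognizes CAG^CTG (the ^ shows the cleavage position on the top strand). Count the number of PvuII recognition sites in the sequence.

3

CAGCTG occurs starting at positions 19, 113, 136.
PvuII cuts at 3 sites.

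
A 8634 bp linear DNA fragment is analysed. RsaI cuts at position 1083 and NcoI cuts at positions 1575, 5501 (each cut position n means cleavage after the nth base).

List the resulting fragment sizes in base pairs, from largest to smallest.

3926, 3133, 1083, 492 bp

Combined cut positions (sorted): 1083, 1575, 5501.
Linear molecule, 3 cuts → 4 fragments:
  1083 − 0 = 1083 bp
  1575 − 1083 = 492 bp
  5501 − 1575 = 3926 bp
  8634 − 5501 = 3133 bp
Sorted largest to smallest: 3926, 3133, 1083, 492 bp.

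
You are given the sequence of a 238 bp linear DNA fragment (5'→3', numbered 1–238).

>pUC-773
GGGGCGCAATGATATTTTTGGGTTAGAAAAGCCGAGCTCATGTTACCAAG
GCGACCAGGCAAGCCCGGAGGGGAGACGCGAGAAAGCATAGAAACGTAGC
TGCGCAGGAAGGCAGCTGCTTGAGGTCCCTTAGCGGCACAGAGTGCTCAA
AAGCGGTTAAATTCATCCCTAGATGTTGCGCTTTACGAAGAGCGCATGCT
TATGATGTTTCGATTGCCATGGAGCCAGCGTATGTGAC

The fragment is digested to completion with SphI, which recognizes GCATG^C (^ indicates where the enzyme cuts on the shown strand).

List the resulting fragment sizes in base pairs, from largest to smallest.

198, 40 bp

The SphI site (GCATGC) starts at position 194.
SphI cuts after base 5 of each site (before the last base), so after position 198.
Linear molecule, 1 cut → 2 fragments:
  1–198 → 198 bp
  199–238 → 40 bp
Sorted largest to smallest: 198, 40 bp.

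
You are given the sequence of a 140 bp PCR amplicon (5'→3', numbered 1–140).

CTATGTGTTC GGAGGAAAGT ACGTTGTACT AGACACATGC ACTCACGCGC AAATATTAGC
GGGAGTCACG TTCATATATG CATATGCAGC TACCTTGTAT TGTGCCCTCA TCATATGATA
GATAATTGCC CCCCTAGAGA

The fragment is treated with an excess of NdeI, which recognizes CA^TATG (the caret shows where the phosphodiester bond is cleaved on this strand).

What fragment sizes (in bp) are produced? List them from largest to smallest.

NdeI sites (CATATG) start at positions 81, 112.
NdeI cuts after base 2 of each site, so after positions 82, 113.
Linear molecule, 2 cuts → 3 fragments:
  1–82 → 82 bp
  83–113 → 31 bp
  114–140 → 27 bp
Sorted largest to smallest: 82, 31, 27 bp.

82, 31, 27 bp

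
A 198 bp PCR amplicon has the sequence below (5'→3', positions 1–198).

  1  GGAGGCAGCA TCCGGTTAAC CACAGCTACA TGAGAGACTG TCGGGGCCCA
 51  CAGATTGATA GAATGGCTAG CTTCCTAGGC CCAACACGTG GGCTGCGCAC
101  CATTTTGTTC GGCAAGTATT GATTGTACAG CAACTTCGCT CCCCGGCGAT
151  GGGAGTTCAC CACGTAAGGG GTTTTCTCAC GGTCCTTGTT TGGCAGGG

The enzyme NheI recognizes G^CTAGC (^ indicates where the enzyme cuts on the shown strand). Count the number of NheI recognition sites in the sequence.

GCTAGC occurs starting at position 66.
NheI cuts at 1 site.

1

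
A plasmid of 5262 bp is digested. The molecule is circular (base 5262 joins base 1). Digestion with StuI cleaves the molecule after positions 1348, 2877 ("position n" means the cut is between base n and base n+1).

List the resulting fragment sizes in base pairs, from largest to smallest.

Circular molecule, 2 cuts → 2 fragments:
  2877 − 1348 = 1529 bp
  wrap: 5262 − 2877 + 1348 = 3733 bp
Sorted largest to smallest: 3733, 1529 bp.

3733, 1529 bp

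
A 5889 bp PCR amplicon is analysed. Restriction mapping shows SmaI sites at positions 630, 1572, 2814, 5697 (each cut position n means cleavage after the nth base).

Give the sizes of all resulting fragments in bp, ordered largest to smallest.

2883, 1242, 942, 630, 192 bp

Linear molecule, 4 cuts → 5 fragments:
  630 − 0 = 630 bp
  1572 − 630 = 942 bp
  2814 − 1572 = 1242 bp
  5697 − 2814 = 2883 bp
  5889 − 5697 = 192 bp
Sorted largest to smallest: 2883, 1242, 942, 630, 192 bp.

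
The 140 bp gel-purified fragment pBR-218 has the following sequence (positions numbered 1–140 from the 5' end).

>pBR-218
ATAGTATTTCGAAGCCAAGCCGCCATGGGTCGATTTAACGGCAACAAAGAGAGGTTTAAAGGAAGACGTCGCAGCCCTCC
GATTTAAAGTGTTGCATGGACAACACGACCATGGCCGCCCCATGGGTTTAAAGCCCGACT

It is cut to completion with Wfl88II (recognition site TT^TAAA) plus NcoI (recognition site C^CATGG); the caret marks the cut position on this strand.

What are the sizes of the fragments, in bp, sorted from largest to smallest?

33, 28, 25, 23, 12, 11, 8 bp

Wfl88II sites (TTTAAA) start at positions 55, 83, 127.
Wfl88II cuts after base 2 of each site, so after positions 56, 84, 128.
NcoI sites (CCATGG) start at positions 23, 109, 120.
NcoI cuts after the first base of each site, so after positions 23, 109, 120.
Combined cut positions: 23, 56, 84, 109, 120, 128.
Linear molecule, 6 cuts → 7 fragments:
  1–23 → 23 bp
  24–56 → 33 bp
  57–84 → 28 bp
  85–109 → 25 bp
  110–120 → 11 bp
  121–128 → 8 bp
  129–140 → 12 bp
Sorted largest to smallest: 33, 28, 25, 23, 12, 11, 8 bp.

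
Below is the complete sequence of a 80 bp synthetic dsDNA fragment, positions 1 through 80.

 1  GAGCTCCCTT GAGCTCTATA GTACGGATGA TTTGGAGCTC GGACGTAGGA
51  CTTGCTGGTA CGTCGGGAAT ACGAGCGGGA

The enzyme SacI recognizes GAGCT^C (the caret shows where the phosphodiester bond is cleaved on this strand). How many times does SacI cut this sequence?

GAGCTC occurs starting at positions 1, 11, 35.
SacI cuts at 3 sites.

3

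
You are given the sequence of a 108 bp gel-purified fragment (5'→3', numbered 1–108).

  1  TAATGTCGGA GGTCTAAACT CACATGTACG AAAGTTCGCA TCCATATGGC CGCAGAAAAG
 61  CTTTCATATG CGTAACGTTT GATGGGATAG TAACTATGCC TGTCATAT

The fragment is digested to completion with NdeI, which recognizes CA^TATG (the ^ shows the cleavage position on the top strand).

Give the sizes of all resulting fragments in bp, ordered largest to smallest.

NdeI sites (CATATG) start at positions 43, 65.
NdeI cuts after base 2 of each site, so after positions 44, 66.
Linear molecule, 2 cuts → 3 fragments:
  1–44 → 44 bp
  45–66 → 22 bp
  67–108 → 42 bp
Sorted largest to smallest: 44, 42, 22 bp.

44, 42, 22 bp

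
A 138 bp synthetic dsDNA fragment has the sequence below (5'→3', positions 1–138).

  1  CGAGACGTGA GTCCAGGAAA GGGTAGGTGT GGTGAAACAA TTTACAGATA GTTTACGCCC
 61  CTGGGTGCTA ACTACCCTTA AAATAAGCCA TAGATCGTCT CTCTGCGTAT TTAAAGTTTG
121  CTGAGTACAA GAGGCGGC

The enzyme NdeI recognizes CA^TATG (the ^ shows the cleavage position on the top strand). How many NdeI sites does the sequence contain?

No occurrence of CATATG is present in the sequence.
NdeI does not cut: 0 sites.

0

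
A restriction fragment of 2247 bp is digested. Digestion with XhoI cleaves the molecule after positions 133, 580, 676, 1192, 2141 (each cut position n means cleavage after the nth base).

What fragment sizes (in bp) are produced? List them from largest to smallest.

Linear molecule, 5 cuts → 6 fragments:
  133 − 0 = 133 bp
  580 − 133 = 447 bp
  676 − 580 = 96 bp
  1192 − 676 = 516 bp
  2141 − 1192 = 949 bp
  2247 − 2141 = 106 bp
Sorted largest to smallest: 949, 516, 447, 133, 106, 96 bp.

949, 516, 447, 133, 106, 96 bp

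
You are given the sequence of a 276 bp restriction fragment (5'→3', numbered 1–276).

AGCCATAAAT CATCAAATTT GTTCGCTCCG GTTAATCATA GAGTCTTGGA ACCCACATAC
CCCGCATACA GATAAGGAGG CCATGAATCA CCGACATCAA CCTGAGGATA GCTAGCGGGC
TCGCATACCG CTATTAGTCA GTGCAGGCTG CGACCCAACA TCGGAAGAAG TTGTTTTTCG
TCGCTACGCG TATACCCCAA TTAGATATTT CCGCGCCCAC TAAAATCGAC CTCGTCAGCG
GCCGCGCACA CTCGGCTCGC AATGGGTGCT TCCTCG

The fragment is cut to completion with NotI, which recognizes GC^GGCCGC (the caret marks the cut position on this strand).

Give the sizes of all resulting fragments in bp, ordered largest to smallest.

The NotI site (GCGGCCGC) starts at position 238.
NotI cuts after base 2 of each site, so after position 239.
Linear molecule, 1 cut → 2 fragments:
  1–239 → 239 bp
  240–276 → 37 bp
Sorted largest to smallest: 239, 37 bp.

239, 37 bp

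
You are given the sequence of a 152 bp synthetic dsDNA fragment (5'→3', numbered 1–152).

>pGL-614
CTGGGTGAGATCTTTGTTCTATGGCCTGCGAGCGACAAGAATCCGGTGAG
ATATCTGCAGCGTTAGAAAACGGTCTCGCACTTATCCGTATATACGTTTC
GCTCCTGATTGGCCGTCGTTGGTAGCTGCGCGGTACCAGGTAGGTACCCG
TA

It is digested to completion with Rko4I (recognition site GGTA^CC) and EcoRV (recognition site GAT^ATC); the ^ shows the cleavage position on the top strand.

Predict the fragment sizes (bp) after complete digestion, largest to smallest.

83, 52, 11, 6 bp

Rko4I sites (GGTACC) start at positions 132, 143.
Rko4I cuts after base 4 of each site, so after positions 135, 146.
The EcoRV site (GATATC) starts at position 50.
EcoRV cuts after base 3 of each site, so after position 52.
Combined cut positions: 52, 135, 146.
Linear molecule, 3 cuts → 4 fragments:
  1–52 → 52 bp
  53–135 → 83 bp
  136–146 → 11 bp
  147–152 → 6 bp
Sorted largest to smallest: 83, 52, 11, 6 bp.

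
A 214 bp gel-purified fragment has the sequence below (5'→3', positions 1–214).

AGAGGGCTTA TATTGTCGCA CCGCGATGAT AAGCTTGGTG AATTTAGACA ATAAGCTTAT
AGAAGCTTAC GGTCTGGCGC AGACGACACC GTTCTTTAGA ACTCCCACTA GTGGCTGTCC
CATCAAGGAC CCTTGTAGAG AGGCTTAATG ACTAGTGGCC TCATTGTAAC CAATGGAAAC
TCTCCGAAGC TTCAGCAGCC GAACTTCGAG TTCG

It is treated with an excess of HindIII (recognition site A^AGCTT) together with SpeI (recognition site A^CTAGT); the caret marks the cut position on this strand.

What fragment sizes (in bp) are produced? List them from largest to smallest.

HindIII sites (AAGCTT) start at positions 31, 53, 63, 187.
HindIII cuts after the first base of each site, so after positions 31, 53, 63, 187.
SpeI sites (ACTAGT) start at positions 107, 151.
SpeI cuts after the first base of each site, so after positions 107, 151.
Combined cut positions: 31, 53, 63, 107, 151, 187.
Linear molecule, 6 cuts → 7 fragments:
  1–31 → 31 bp
  32–53 → 22 bp
  54–63 → 10 bp
  64–107 → 44 bp
  108–151 → 44 bp
  152–187 → 36 bp
  188–214 → 27 bp
Sorted largest to smallest: 44, 44, 36, 31, 27, 22, 10 bp.

44, 44, 36, 31, 27, 22, 10 bp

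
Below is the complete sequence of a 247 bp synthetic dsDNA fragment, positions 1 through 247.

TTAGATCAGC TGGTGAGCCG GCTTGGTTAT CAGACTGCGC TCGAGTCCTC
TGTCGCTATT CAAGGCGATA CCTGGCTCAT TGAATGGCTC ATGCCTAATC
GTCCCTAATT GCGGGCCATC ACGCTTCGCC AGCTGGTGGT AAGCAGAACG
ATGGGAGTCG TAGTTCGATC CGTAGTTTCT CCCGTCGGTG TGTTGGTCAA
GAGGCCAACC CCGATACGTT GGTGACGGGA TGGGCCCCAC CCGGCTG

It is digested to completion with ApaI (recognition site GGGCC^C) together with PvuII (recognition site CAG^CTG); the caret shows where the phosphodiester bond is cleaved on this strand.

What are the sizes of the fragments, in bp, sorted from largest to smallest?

The ApaI site (GGGCCC) starts at position 232.
ApaI cuts after base 5 of each site (before the last base), so after position 236.
PvuII sites (CAGCTG) start at positions 7, 130.
PvuII cuts after base 3 of each site, so after positions 9, 132.
Combined cut positions: 9, 132, 236.
Linear molecule, 3 cuts → 4 fragments:
  1–9 → 9 bp
  10–132 → 123 bp
  133–236 → 104 bp
  237–247 → 11 bp
Sorted largest to smallest: 123, 104, 11, 9 bp.

123, 104, 11, 9 bp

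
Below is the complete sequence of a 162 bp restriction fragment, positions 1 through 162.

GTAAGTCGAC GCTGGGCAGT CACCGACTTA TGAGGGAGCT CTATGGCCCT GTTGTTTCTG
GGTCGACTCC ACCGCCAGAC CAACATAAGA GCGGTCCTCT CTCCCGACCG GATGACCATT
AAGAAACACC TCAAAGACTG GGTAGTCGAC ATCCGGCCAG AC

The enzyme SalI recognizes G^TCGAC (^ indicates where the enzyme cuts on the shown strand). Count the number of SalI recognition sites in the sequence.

GTCGAC occurs starting at positions 5, 62, 145.
SalI cuts at 3 sites.

3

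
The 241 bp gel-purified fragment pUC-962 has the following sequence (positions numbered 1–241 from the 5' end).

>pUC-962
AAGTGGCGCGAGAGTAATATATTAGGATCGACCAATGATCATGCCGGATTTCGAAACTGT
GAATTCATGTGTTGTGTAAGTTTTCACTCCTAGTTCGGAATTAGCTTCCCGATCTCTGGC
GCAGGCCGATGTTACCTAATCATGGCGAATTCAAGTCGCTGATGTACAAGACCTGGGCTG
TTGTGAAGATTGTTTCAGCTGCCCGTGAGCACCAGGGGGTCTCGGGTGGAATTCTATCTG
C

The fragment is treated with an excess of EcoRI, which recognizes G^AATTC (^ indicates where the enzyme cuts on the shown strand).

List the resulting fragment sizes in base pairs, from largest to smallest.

EcoRI sites (GAATTC) start at positions 61, 147, 229.
EcoRI cuts after the first base of each site, so after positions 61, 147, 229.
Linear molecule, 3 cuts → 4 fragments:
  1–61 → 61 bp
  62–147 → 86 bp
  148–229 → 82 bp
  230–241 → 12 bp
Sorted largest to smallest: 86, 82, 61, 12 bp.

86, 82, 61, 12 bp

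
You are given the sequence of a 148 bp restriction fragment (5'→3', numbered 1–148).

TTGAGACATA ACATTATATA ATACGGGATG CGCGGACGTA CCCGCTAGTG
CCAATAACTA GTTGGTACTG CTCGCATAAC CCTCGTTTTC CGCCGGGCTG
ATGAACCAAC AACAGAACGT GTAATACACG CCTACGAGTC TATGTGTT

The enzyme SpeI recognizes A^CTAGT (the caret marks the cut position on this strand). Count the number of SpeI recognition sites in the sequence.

1

ACTAGT occurs starting at position 57.
SpeI cuts at 1 site.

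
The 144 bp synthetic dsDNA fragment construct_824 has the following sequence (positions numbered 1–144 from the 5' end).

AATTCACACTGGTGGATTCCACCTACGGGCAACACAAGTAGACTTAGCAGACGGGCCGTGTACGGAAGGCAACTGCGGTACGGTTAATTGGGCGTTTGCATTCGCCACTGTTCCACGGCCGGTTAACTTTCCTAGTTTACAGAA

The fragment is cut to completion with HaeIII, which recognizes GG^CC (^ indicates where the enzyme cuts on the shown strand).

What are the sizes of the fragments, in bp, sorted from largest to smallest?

HaeIII sites (GGCC) start at positions 54, 117.
HaeIII cuts after base 2 of each site, so after positions 55, 118.
Linear molecule, 2 cuts → 3 fragments:
  1–55 → 55 bp
  56–118 → 63 bp
  119–144 → 26 bp
Sorted largest to smallest: 63, 55, 26 bp.

63, 55, 26 bp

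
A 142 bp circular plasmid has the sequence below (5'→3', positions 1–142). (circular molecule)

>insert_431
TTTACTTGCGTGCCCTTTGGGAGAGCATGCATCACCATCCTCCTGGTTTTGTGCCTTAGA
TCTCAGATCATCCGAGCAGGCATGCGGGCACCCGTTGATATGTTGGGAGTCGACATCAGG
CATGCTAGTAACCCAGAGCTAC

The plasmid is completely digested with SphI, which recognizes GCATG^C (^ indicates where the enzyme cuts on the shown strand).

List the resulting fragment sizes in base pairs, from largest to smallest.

SphI sites (GCATGC) start at positions 25, 80, 120.
SphI cuts after base 5 of each site (before the last base), so after positions 29, 84, 124.
Circular molecule, 3 cuts → 3 fragments:
  30–84 → 55 bp
  85–124 → 40 bp
  125–142 then 1–29 → 18 + 29 = 47 bp
Sorted largest to smallest: 55, 47, 40 bp.

55, 47, 40 bp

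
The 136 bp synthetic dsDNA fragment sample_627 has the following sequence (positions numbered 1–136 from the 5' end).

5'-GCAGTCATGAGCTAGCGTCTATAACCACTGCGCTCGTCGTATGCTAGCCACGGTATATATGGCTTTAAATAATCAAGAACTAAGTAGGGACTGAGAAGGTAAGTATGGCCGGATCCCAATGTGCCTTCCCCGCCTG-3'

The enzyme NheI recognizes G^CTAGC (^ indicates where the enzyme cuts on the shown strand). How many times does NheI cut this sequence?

GCTAGC occurs starting at positions 11, 43.
NheI cuts at 2 sites.

2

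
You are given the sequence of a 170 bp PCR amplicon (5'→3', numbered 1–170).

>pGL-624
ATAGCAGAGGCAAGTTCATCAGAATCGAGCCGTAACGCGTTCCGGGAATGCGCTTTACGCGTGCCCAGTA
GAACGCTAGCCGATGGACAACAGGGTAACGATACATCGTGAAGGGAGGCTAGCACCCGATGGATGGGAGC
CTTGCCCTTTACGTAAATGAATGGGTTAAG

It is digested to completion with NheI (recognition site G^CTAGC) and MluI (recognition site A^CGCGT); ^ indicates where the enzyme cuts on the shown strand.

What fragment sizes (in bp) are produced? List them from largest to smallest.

52, 43, 35, 22, 18 bp

NheI sites (GCTAGC) start at positions 75, 118.
NheI cuts after the first base of each site, so after positions 75, 118.
MluI sites (ACGCGT) start at positions 35, 57.
MluI cuts after the first base of each site, so after positions 35, 57.
Combined cut positions: 35, 57, 75, 118.
Linear molecule, 4 cuts → 5 fragments:
  1–35 → 35 bp
  36–57 → 22 bp
  58–75 → 18 bp
  76–118 → 43 bp
  119–170 → 52 bp
Sorted largest to smallest: 52, 43, 35, 22, 18 bp.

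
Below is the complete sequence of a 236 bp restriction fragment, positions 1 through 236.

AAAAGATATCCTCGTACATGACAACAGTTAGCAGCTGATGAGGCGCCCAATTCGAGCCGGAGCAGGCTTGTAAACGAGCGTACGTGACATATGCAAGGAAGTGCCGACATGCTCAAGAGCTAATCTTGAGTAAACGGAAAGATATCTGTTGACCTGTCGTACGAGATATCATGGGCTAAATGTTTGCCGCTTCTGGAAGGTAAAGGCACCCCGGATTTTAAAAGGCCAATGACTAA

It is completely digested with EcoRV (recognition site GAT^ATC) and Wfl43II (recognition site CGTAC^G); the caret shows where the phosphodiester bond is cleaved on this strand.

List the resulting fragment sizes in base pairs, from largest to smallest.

EcoRV sites (GATATC) start at positions 5, 141, 165.
EcoRV cuts after base 3 of each site, so after positions 7, 143, 167.
Wfl43II sites (CGTACG) start at positions 79, 158.
Wfl43II cuts after base 5 of each site (before the last base), so after positions 83, 162.
Combined cut positions: 7, 83, 143, 162, 167.
Linear molecule, 5 cuts → 6 fragments:
  1–7 → 7 bp
  8–83 → 76 bp
  84–143 → 60 bp
  144–162 → 19 bp
  163–167 → 5 bp
  168–236 → 69 bp
Sorted largest to smallest: 76, 69, 60, 19, 7, 5 bp.

76, 69, 60, 19, 7, 5 bp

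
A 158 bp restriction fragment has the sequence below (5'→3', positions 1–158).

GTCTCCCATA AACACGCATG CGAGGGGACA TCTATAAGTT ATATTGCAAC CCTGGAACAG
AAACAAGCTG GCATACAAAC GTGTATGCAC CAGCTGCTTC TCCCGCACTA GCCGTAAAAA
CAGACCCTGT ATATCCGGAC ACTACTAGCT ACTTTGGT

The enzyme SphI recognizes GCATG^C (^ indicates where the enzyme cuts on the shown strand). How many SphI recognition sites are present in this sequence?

1

GCATGC occurs starting at position 16.
SphI cuts at 1 site.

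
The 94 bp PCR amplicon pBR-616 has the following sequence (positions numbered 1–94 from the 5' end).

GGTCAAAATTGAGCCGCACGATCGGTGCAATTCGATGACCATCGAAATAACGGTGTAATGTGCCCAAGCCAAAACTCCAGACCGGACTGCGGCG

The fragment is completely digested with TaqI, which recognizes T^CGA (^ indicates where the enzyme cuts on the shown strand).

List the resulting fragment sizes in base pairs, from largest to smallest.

TaqI sites (TCGA) start at positions 32, 42.
TaqI cuts after the first base of each site, so after positions 32, 42.
Linear molecule, 2 cuts → 3 fragments:
  1–32 → 32 bp
  33–42 → 10 bp
  43–94 → 52 bp
Sorted largest to smallest: 52, 32, 10 bp.

52, 32, 10 bp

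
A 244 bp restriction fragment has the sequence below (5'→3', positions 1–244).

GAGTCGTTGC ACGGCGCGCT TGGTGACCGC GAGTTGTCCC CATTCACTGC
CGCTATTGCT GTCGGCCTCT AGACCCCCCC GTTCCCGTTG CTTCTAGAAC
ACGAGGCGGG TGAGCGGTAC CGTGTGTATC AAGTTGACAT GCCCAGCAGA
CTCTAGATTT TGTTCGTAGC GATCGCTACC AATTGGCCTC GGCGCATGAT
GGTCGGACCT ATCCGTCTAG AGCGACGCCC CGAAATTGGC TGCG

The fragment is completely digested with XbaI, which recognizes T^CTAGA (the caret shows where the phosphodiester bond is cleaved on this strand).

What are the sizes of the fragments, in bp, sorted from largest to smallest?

68, 64, 59, 28, 25 bp

XbaI sites (TCTAGA) start at positions 68, 93, 152, 216.
XbaI cuts after the first base of each site, so after positions 68, 93, 152, 216.
Linear molecule, 4 cuts → 5 fragments:
  1–68 → 68 bp
  69–93 → 25 bp
  94–152 → 59 bp
  153–216 → 64 bp
  217–244 → 28 bp
Sorted largest to smallest: 68, 64, 59, 28, 25 bp.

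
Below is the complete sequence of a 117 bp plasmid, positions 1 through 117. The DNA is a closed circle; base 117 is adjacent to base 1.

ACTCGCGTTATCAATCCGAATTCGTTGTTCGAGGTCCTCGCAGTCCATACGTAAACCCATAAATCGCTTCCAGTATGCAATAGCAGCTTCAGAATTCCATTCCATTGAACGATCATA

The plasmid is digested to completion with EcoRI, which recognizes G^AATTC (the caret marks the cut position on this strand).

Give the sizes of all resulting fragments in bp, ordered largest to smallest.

EcoRI sites (GAATTC) start at positions 18, 92.
EcoRI cuts after the first base of each site, so after positions 18, 92.
Circular molecule, 2 cuts → 2 fragments:
  19–92 → 74 bp
  93–117 then 1–18 → 25 + 18 = 43 bp
Sorted largest to smallest: 74, 43 bp.

74, 43 bp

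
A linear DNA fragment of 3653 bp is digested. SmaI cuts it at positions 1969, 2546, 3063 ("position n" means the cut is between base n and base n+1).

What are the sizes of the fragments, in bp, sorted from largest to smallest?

Linear molecule, 3 cuts → 4 fragments:
  1969 − 0 = 1969 bp
  2546 − 1969 = 577 bp
  3063 − 2546 = 517 bp
  3653 − 3063 = 590 bp
Sorted largest to smallest: 1969, 590, 577, 517 bp.

1969, 590, 577, 517 bp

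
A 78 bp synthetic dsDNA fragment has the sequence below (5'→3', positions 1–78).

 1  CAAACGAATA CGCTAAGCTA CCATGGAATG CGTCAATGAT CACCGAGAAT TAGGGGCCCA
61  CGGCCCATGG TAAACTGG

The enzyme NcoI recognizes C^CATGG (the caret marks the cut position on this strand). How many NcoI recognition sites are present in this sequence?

CCATGG occurs starting at positions 21, 65.
NcoI cuts at 2 sites.

2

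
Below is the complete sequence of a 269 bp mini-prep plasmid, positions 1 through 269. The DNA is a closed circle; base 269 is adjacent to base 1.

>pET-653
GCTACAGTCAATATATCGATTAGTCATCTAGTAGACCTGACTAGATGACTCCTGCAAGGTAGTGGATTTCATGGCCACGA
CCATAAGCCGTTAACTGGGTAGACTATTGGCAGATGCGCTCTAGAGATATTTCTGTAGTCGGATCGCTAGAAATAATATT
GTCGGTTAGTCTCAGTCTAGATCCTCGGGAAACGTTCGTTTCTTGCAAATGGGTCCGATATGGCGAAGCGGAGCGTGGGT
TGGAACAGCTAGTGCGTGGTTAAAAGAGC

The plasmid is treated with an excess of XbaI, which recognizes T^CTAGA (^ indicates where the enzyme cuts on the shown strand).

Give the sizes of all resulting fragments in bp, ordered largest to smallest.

XbaI sites (TCTAGA) start at positions 120, 176.
XbaI cuts after the first base of each site, so after positions 120, 176.
Circular molecule, 2 cuts → 2 fragments:
  121–176 → 56 bp
  177–269 then 1–120 → 93 + 120 = 213 bp
Sorted largest to smallest: 213, 56 bp.

213, 56 bp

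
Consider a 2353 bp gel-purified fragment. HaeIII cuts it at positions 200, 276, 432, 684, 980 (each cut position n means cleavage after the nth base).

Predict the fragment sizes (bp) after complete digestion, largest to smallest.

Linear molecule, 5 cuts → 6 fragments:
  200 − 0 = 200 bp
  276 − 200 = 76 bp
  432 − 276 = 156 bp
  684 − 432 = 252 bp
  980 − 684 = 296 bp
  2353 − 980 = 1373 bp
Sorted largest to smallest: 1373, 296, 252, 200, 156, 76 bp.

1373, 296, 252, 200, 156, 76 bp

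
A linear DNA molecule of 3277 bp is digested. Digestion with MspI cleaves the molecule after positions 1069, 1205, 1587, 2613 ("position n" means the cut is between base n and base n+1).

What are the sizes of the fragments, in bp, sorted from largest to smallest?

Linear molecule, 4 cuts → 5 fragments:
  1069 − 0 = 1069 bp
  1205 − 1069 = 136 bp
  1587 − 1205 = 382 bp
  2613 − 1587 = 1026 bp
  3277 − 2613 = 664 bp
Sorted largest to smallest: 1069, 1026, 664, 382, 136 bp.

1069, 1026, 664, 382, 136 bp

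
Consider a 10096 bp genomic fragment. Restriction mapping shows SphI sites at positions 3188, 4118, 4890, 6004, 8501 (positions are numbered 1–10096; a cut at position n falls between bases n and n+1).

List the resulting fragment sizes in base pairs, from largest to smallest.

3188, 2497, 1595, 1114, 930, 772 bp

Linear molecule, 5 cuts → 6 fragments:
  3188 − 0 = 3188 bp
  4118 − 3188 = 930 bp
  4890 − 4118 = 772 bp
  6004 − 4890 = 1114 bp
  8501 − 6004 = 2497 bp
  10096 − 8501 = 1595 bp
Sorted largest to smallest: 3188, 2497, 1595, 1114, 930, 772 bp.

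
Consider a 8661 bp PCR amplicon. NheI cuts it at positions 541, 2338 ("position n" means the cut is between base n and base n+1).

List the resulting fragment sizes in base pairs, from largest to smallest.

Linear molecule, 2 cuts → 3 fragments:
  541 − 0 = 541 bp
  2338 − 541 = 1797 bp
  8661 − 2338 = 6323 bp
Sorted largest to smallest: 6323, 1797, 541 bp.

6323, 1797, 541 bp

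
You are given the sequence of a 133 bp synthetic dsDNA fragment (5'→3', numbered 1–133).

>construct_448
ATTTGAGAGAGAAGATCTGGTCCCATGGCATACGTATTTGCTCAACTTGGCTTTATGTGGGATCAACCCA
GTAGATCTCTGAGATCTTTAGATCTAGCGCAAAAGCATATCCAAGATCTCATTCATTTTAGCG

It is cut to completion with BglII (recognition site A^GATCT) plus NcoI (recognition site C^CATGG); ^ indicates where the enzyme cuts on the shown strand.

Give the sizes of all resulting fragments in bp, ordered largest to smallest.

50, 24, 19, 13, 10, 9, 8 bp

BglII sites (AGATCT) start at positions 13, 73, 82, 90, 114.
BglII cuts after the first base of each site, so after positions 13, 73, 82, 90, 114.
The NcoI site (CCATGG) starts at position 23.
NcoI cuts after the first base of each site, so after position 23.
Combined cut positions: 13, 23, 73, 82, 90, 114.
Linear molecule, 6 cuts → 7 fragments:
  1–13 → 13 bp
  14–23 → 10 bp
  24–73 → 50 bp
  74–82 → 9 bp
  83–90 → 8 bp
  91–114 → 24 bp
  115–133 → 19 bp
Sorted largest to smallest: 50, 24, 19, 13, 10, 9, 8 bp.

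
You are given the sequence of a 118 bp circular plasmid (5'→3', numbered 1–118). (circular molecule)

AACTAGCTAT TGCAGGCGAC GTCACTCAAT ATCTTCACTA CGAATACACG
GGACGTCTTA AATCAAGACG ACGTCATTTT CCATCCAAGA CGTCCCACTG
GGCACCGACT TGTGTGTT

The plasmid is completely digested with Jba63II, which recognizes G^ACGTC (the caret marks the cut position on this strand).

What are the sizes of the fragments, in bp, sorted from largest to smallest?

Jba63II sites (GACGTC) start at positions 18, 52, 70, 89.
Jba63II cuts after the first base of each site, so after positions 18, 52, 70, 89.
Circular molecule, 4 cuts → 4 fragments:
  19–52 → 34 bp
  53–70 → 18 bp
  71–89 → 19 bp
  90–118 then 1–18 → 29 + 18 = 47 bp
Sorted largest to smallest: 47, 34, 19, 18 bp.

47, 34, 19, 18 bp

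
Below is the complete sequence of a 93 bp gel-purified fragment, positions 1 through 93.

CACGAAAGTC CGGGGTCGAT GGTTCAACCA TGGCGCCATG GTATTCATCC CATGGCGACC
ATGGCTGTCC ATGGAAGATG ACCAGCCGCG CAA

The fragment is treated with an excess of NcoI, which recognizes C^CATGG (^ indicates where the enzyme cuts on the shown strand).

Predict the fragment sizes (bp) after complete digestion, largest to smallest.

NcoI sites (CCATGG) start at positions 28, 36, 50, 59, 69.
NcoI cuts after the first base of each site, so after positions 28, 36, 50, 59, 69.
Linear molecule, 5 cuts → 6 fragments:
  1–28 → 28 bp
  29–36 → 8 bp
  37–50 → 14 bp
  51–59 → 9 bp
  60–69 → 10 bp
  70–93 → 24 bp
Sorted largest to smallest: 28, 24, 14, 10, 9, 8 bp.

28, 24, 14, 10, 9, 8 bp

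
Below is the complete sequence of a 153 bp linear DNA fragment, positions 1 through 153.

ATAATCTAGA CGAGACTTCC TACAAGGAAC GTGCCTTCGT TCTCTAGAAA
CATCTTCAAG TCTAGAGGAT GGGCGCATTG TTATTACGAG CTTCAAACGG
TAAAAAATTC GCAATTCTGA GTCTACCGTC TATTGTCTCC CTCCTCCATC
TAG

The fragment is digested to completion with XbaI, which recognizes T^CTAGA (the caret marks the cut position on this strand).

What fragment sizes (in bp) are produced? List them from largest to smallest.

92, 38, 18, 5 bp

XbaI sites (TCTAGA) start at positions 5, 43, 61.
XbaI cuts after the first base of each site, so after positions 5, 43, 61.
Linear molecule, 3 cuts → 4 fragments:
  1–5 → 5 bp
  6–43 → 38 bp
  44–61 → 18 bp
  62–153 → 92 bp
Sorted largest to smallest: 92, 38, 18, 5 bp.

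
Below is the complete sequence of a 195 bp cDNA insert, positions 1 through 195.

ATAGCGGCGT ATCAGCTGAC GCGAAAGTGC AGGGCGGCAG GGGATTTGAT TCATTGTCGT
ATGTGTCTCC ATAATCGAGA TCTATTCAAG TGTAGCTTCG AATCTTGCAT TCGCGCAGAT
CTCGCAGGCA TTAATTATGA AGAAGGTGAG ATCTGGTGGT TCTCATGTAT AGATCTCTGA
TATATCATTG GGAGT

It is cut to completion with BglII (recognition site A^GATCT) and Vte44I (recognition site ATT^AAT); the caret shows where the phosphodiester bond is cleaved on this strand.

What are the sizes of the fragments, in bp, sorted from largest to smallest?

BglII sites (AGATCT) start at positions 78, 117, 149, 171.
BglII cuts after the first base of each site, so after positions 78, 117, 149, 171.
The Vte44I site (ATTAAT) starts at position 130.
Vte44I cuts after base 3 of each site, so after position 132.
Combined cut positions: 78, 117, 132, 149, 171.
Linear molecule, 5 cuts → 6 fragments:
  1–78 → 78 bp
  79–117 → 39 bp
  118–132 → 15 bp
  133–149 → 17 bp
  150–171 → 22 bp
  172–195 → 24 bp
Sorted largest to smallest: 78, 39, 24, 22, 17, 15 bp.

78, 39, 24, 22, 17, 15 bp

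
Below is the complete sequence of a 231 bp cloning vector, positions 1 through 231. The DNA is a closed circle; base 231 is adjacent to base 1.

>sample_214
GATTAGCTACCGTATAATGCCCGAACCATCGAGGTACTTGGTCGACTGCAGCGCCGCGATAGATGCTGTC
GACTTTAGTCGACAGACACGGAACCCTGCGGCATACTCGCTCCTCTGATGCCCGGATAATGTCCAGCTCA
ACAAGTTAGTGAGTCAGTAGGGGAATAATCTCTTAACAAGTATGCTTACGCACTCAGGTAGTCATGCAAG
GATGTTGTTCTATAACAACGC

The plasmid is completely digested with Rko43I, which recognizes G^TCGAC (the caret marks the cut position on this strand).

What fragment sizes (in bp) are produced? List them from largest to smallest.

194, 27, 10 bp

Rko43I sites (GTCGAC) start at positions 41, 68, 78.
Rko43I cuts after the first base of each site, so after positions 41, 68, 78.
Circular molecule, 3 cuts → 3 fragments:
  42–68 → 27 bp
  69–78 → 10 bp
  79–231 then 1–41 → 153 + 41 = 194 bp
Sorted largest to smallest: 194, 27, 10 bp.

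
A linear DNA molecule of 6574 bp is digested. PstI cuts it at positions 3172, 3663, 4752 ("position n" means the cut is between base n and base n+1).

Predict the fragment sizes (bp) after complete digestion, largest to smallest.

Linear molecule, 3 cuts → 4 fragments:
  3172 − 0 = 3172 bp
  3663 − 3172 = 491 bp
  4752 − 3663 = 1089 bp
  6574 − 4752 = 1822 bp
Sorted largest to smallest: 3172, 1822, 1089, 491 bp.

3172, 1822, 1089, 491 bp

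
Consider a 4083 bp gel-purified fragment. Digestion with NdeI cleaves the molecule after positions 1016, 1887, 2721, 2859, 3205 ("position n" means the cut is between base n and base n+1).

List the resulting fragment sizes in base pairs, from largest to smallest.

1016, 878, 871, 834, 346, 138 bp

Linear molecule, 5 cuts → 6 fragments:
  1016 − 0 = 1016 bp
  1887 − 1016 = 871 bp
  2721 − 1887 = 834 bp
  2859 − 2721 = 138 bp
  3205 − 2859 = 346 bp
  4083 − 3205 = 878 bp
Sorted largest to smallest: 1016, 878, 871, 834, 346, 138 bp.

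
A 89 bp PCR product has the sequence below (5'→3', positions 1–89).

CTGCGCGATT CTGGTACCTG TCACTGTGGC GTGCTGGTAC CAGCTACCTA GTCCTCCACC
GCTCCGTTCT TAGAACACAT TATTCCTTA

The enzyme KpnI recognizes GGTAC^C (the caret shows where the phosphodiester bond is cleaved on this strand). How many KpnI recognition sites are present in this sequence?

2

GGTACC occurs starting at positions 13, 36.
KpnI cuts at 2 sites.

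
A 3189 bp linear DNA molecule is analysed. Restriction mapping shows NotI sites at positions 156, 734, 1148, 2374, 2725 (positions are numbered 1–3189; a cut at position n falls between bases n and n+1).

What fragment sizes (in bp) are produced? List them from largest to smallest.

Linear molecule, 5 cuts → 6 fragments:
  156 − 0 = 156 bp
  734 − 156 = 578 bp
  1148 − 734 = 414 bp
  2374 − 1148 = 1226 bp
  2725 − 2374 = 351 bp
  3189 − 2725 = 464 bp
Sorted largest to smallest: 1226, 578, 464, 414, 351, 156 bp.

1226, 578, 464, 414, 351, 156 bp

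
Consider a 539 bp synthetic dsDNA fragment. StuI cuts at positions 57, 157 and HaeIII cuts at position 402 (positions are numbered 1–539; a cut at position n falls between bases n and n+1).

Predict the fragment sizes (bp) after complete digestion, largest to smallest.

Combined cut positions (sorted): 57, 157, 402.
Linear molecule, 3 cuts → 4 fragments:
  57 − 0 = 57 bp
  157 − 57 = 100 bp
  402 − 157 = 245 bp
  539 − 402 = 137 bp
Sorted largest to smallest: 245, 137, 100, 57 bp.

245, 137, 100, 57 bp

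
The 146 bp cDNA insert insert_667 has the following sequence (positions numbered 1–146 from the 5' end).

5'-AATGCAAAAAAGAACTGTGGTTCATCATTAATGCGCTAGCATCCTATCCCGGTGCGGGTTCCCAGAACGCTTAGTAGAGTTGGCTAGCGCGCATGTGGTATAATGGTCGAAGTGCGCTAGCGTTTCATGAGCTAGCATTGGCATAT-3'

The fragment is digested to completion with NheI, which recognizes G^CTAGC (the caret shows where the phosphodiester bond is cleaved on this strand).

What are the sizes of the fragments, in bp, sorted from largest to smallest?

48, 35, 33, 15, 15 bp

NheI sites (GCTAGC) start at positions 35, 83, 116, 131.
NheI cuts after the first base of each site, so after positions 35, 83, 116, 131.
Linear molecule, 4 cuts → 5 fragments:
  1–35 → 35 bp
  36–83 → 48 bp
  84–116 → 33 bp
  117–131 → 15 bp
  132–146 → 15 bp
Sorted largest to smallest: 48, 35, 33, 15, 15 bp.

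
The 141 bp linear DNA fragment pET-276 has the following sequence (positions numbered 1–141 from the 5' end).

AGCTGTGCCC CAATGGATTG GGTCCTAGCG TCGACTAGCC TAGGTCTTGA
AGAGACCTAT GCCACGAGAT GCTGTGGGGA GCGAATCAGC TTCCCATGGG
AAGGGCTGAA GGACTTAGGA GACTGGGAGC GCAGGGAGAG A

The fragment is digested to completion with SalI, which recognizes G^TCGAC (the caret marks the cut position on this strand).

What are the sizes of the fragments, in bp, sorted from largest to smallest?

The SalI site (GTCGAC) starts at position 30.
SalI cuts after the first base of each site, so after position 30.
Linear molecule, 1 cut → 2 fragments:
  1–30 → 30 bp
  31–141 → 111 bp
Sorted largest to smallest: 111, 30 bp.

111, 30 bp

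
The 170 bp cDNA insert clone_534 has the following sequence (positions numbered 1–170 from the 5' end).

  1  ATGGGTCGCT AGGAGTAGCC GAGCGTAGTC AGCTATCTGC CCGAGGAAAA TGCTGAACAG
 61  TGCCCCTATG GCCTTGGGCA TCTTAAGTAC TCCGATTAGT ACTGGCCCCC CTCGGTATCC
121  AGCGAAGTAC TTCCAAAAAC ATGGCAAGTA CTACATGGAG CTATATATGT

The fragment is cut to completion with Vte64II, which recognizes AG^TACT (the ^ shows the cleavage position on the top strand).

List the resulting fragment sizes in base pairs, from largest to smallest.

Vte64II sites (AGTACT) start at positions 86, 98, 126, 147.
Vte64II cuts after base 2 of each site, so after positions 87, 99, 127, 148.
Linear molecule, 4 cuts → 5 fragments:
  1–87 → 87 bp
  88–99 → 12 bp
  100–127 → 28 bp
  128–148 → 21 bp
  149–170 → 22 bp
Sorted largest to smallest: 87, 28, 22, 21, 12 bp.

87, 28, 22, 21, 12 bp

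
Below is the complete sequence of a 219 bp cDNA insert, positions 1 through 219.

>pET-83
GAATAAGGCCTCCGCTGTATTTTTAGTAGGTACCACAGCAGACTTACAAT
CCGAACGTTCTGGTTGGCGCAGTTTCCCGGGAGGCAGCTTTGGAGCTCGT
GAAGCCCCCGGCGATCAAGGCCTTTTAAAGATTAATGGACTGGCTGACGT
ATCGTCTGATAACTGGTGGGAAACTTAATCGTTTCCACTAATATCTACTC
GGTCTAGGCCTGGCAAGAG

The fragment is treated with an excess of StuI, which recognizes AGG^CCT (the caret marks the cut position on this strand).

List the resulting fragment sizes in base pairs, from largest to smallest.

StuI sites (AGGCCT) start at positions 6, 118, 206.
StuI cuts after base 3 of each site, so after positions 8, 120, 208.
Linear molecule, 3 cuts → 4 fragments:
  1–8 → 8 bp
  9–120 → 112 bp
  121–208 → 88 bp
  209–219 → 11 bp
Sorted largest to smallest: 112, 88, 11, 8 bp.

112, 88, 11, 8 bp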